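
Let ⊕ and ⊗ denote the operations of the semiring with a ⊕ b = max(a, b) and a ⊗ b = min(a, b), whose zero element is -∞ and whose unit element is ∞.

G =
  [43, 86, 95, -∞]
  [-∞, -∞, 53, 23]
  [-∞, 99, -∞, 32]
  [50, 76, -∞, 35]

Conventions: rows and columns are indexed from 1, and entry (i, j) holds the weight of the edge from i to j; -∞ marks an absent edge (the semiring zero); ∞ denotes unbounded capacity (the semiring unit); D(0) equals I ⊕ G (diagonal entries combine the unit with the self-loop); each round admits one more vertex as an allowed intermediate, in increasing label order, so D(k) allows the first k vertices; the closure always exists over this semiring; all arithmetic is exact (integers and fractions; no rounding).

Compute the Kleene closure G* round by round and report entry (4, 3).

D(0):
  [∞, 86, 95, -∞]
  [-∞, ∞, 53, 23]
  [-∞, 99, ∞, 32]
  [50, 76, -∞, ∞]
D(1):
  [∞, 86, 95, -∞]
  [-∞, ∞, 53, 23]
  [-∞, 99, ∞, 32]
  [50, 76, 50, ∞]
D(2):
  [∞, 86, 95, 23]
  [-∞, ∞, 53, 23]
  [-∞, 99, ∞, 32]
  [50, 76, 53, ∞]
D(3):
  [∞, 95, 95, 32]
  [-∞, ∞, 53, 32]
  [-∞, 99, ∞, 32]
  [50, 76, 53, ∞]
D(4):
  [∞, 95, 95, 32]
  [32, ∞, 53, 32]
  [32, 99, ∞, 32]
  [50, 76, 53, ∞]
Answer: G*[4][3] = 53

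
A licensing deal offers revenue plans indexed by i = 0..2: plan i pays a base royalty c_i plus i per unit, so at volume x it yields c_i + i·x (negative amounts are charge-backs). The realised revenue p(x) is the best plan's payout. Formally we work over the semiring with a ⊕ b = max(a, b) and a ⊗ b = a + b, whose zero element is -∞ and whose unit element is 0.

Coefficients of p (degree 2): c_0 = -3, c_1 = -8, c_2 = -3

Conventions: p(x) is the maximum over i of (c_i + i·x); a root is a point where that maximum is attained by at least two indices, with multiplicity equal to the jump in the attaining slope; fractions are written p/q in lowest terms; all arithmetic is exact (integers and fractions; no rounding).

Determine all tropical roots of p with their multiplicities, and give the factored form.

hull edge (i=0, c=-3) to (i=2, c=-3): slope 0, span 2
Factored form: p(x) = -3 ⊗ (x ⊕ 0) ⊗ (x ⊕ 0)
Answer: roots = 0 (mult 2)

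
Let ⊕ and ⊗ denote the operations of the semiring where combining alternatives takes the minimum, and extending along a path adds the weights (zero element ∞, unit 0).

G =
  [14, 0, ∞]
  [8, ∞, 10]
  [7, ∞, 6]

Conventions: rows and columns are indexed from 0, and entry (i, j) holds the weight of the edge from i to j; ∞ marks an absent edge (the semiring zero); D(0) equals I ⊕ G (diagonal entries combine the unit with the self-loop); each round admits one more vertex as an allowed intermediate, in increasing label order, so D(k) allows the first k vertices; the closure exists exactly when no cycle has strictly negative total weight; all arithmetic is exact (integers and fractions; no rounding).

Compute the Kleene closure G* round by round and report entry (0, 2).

D(0):
  [0, 0, ∞]
  [8, 0, 10]
  [7, ∞, 0]
D(1):
  [0, 0, ∞]
  [8, 0, 10]
  [7, 7, 0]
D(2):
  [0, 0, 10]
  [8, 0, 10]
  [7, 7, 0]
D(3):
  [0, 0, 10]
  [8, 0, 10]
  [7, 7, 0]
Answer: G*[0][2] = 10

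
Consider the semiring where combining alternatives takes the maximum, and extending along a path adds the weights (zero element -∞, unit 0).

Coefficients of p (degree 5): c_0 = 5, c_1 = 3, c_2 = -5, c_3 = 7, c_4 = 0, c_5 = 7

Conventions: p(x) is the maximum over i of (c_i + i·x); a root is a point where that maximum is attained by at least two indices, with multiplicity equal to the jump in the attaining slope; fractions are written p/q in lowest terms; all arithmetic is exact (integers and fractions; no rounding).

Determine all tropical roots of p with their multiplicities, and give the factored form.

hull edge (i=0, c=5) to (i=3, c=7): slope 2/3, span 3
hull edge (i=3, c=7) to (i=5, c=7): slope 0, span 2
Factored form: p(x) = 7 ⊗ (x ⊕ (-2/3)) ⊗ (x ⊕ (-2/3)) ⊗ (x ⊕ (-2/3)) ⊗ (x ⊕ 0) ⊗ (x ⊕ 0)
Answer: roots = -2/3 (mult 3), 0 (mult 2)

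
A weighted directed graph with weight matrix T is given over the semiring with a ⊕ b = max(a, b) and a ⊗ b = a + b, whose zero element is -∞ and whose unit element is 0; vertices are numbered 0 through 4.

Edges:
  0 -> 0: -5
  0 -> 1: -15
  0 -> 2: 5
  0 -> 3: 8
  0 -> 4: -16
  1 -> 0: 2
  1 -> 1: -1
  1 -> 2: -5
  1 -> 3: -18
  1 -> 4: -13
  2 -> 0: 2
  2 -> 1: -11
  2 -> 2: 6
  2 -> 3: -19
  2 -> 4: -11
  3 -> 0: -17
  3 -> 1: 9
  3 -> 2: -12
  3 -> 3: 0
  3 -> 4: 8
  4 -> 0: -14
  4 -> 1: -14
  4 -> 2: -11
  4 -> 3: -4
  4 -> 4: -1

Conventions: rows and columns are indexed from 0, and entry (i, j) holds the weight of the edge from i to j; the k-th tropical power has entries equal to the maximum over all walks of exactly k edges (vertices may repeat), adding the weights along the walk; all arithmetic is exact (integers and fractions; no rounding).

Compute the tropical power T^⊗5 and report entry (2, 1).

T^⊗2:
  [7, 17, 11, 8, 16]
  [1, -2, 7, 10, -10]
  [8, -5, 12, 10, -5]
  [11, 9, 4, 4, 8]
  [-9, 5, -5, -4, 4]
T^⊗3:
  [19, 17, 17, 15, 16]
  [9, 19, 13, 10, 18]
  [14, 19, 18, 16, 18]
  [11, 13, 16, 19, 12]
  [7, 5, 1, 0, 4]
T^⊗4:
  [19, 24, 24, 27, 23]
  [21, 19, 19, 17, 18]
  [21, 25, 24, 22, 24]
  [18, 28, 22, 19, 27]
  [7, 9, 12, 15, 8]
T^⊗5:
  [26, 36, 30, 27, 35]
  [21, 26, 26, 29, 25]
  [27, 31, 30, 29, 30]
  [30, 28, 28, 26, 27]
  [14, 24, 18, 15, 23]
Key observation: the optimum is the walk 2->2->2->0->3->1, with weight 6 + 6 + 2 + 8 + 9 = 31.
Optimal value attained by: walk 2->2->2->0->3->1.
Answer: (T^⊗5)[2][1] = 31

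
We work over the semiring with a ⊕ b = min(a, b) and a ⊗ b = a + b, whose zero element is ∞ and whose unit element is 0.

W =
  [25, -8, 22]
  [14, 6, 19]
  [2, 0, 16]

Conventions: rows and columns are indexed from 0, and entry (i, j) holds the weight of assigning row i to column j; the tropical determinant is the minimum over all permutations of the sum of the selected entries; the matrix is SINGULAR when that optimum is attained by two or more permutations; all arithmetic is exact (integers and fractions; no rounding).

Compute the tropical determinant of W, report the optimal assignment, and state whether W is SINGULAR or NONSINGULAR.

σ = (0, 1, 2): 25 + 6 + 16 = 47
σ = (0, 2, 1): 25 + 19 + 0 = 44
σ = (1, 0, 2): (-8) + 14 + 16 = 22
σ = (1, 2, 0): (-8) + 19 + 2 = 13
σ = (2, 0, 1): 22 + 14 + 0 = 36
σ = (2, 1, 0): 22 + 6 + 2 = 30
Optimal value attained by: σ = (1, 2, 0).
Answer: det⊕(W) = 13; verdict: NONSINGULAR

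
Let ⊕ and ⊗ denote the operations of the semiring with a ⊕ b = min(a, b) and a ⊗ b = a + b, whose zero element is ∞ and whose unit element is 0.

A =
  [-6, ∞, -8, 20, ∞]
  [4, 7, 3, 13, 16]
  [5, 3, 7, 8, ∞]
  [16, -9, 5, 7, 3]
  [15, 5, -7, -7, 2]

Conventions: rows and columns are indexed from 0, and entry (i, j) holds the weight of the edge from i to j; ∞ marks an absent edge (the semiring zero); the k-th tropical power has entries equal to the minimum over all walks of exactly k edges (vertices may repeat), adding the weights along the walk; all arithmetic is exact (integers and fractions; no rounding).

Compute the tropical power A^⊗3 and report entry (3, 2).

A^⊗2:
  [-12, -5, -14, 0, 23]
  [-2, 4, -4, 9, 16]
  [-1, -1, -3, 15, 11]
  [-5, -2, -6, -4, 5]
  [-2, -16, -5, -5, -4]
A^⊗3:
  [-18, -11, -20, -6, 3]
  [-8, -1, -10, 4, 12]
  [-7, 0, -9, 4, 13]
  [-11, -13, -13, -2, -1]
  [-12, -14, -13, -11, -2]
Key observation: the optimum is the walk 3->1->0->2, with weight (-9) + 4 + (-8) = -13.
Optimal value attained by: walk 3->1->0->2.
Answer: (A^⊗3)[3][2] = -13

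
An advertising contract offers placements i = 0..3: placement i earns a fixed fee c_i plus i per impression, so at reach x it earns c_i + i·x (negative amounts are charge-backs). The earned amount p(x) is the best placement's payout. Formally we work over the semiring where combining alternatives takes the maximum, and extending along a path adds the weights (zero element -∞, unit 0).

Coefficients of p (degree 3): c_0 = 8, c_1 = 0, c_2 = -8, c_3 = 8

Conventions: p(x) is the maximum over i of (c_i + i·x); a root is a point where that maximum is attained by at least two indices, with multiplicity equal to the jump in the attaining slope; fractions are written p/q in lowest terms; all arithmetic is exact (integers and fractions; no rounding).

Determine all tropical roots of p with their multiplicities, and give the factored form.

hull edge (i=0, c=8) to (i=3, c=8): slope 0, span 3
Factored form: p(x) = 8 ⊗ (x ⊕ 0) ⊗ (x ⊕ 0) ⊗ (x ⊕ 0)
Answer: roots = 0 (mult 3)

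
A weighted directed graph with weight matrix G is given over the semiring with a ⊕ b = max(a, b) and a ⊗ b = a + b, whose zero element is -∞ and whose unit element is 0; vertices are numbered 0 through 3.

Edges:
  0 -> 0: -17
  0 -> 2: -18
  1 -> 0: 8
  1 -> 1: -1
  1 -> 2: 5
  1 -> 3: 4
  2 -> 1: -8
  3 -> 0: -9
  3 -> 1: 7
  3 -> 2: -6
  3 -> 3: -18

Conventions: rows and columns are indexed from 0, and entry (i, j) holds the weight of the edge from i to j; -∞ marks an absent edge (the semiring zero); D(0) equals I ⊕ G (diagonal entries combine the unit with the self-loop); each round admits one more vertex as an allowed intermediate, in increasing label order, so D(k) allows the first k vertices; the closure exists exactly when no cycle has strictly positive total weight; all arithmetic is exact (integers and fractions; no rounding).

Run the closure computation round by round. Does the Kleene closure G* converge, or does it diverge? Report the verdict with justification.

D(0):
  [0, -∞, -18, -∞]
  [8, 0, 5, 4]
  [-∞, -8, 0, -∞]
  [-9, 7, -6, 0]
D(1):
  [0, -∞, -18, -∞]
  [8, 0, 5, 4]
  [-∞, -8, 0, -∞]
  [-9, 7, -6, 0]
Detection: at round 2, diagonal entry (3, 3) turns strictly positive.
Key observation: the cycle 3->1->3 has total weight 7 + 4, which is strictly positive.
Answer: DIVERGES — positive cycle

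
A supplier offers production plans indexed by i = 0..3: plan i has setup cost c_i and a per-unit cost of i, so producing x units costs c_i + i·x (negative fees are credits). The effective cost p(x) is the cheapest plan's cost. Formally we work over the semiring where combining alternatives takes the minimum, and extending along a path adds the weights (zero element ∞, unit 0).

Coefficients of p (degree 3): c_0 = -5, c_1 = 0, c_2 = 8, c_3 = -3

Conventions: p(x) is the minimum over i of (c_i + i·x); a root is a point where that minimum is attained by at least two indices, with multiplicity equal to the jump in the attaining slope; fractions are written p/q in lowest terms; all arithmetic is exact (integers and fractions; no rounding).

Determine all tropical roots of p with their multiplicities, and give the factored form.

hull edge (i=0, c=-5) to (i=3, c=-3): slope 2/3, span 3
Factored form: p(x) = -3 ⊗ (x ⊕ (-2/3)) ⊗ (x ⊕ (-2/3)) ⊗ (x ⊕ (-2/3))
Answer: roots = -2/3 (mult 3)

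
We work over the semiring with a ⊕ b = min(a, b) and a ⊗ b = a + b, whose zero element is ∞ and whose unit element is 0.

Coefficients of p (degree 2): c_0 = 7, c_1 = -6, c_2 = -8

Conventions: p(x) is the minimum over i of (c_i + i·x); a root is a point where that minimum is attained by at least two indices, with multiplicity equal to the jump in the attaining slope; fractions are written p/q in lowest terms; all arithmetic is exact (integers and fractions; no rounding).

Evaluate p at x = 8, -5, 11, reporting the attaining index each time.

p(8) = min(7+0·8=7, -6+1·8=2, -8+2·8=8) = 2 (attained by i=1)
p(-5) = min(7+0·(-5)=7, -6+1·(-5)=-11, -8+2·(-5)=-18) = -18 (attained by i=2)
p(11) = min(7+0·11=7, -6+1·11=5, -8+2·11=14) = 5 (attained by i=1)
Answer: p(8) = 2; p(-5) = -18; p(11) = 5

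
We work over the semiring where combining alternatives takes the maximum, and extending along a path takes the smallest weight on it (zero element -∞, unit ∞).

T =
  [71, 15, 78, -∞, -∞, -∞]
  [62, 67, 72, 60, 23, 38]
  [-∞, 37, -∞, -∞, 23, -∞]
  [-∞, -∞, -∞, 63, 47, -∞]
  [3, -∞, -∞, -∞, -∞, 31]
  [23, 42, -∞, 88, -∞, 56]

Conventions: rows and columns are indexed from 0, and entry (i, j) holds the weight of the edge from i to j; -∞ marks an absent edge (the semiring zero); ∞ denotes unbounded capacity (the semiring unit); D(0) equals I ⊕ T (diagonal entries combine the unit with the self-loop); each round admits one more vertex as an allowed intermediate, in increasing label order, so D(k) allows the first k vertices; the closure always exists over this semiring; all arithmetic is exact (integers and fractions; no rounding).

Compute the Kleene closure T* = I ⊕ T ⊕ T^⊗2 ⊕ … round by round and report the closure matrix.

D(0):
  [∞, 15, 78, -∞, -∞, -∞]
  [62, ∞, 72, 60, 23, 38]
  [-∞, 37, ∞, -∞, 23, -∞]
  [-∞, -∞, -∞, ∞, 47, -∞]
  [3, -∞, -∞, -∞, ∞, 31]
  [23, 42, -∞, 88, -∞, ∞]
D(1):
  [∞, 15, 78, -∞, -∞, -∞]
  [62, ∞, 72, 60, 23, 38]
  [-∞, 37, ∞, -∞, 23, -∞]
  [-∞, -∞, -∞, ∞, 47, -∞]
  [3, 3, 3, -∞, ∞, 31]
  [23, 42, 23, 88, -∞, ∞]
D(2):
  [∞, 15, 78, 15, 15, 15]
  [62, ∞, 72, 60, 23, 38]
  [37, 37, ∞, 37, 23, 37]
  [-∞, -∞, -∞, ∞, 47, -∞]
  [3, 3, 3, 3, ∞, 31]
  [42, 42, 42, 88, 23, ∞]
D(3):
  [∞, 37, 78, 37, 23, 37]
  [62, ∞, 72, 60, 23, 38]
  [37, 37, ∞, 37, 23, 37]
  [-∞, -∞, -∞, ∞, 47, -∞]
  [3, 3, 3, 3, ∞, 31]
  [42, 42, 42, 88, 23, ∞]
D(4):
  [∞, 37, 78, 37, 37, 37]
  [62, ∞, 72, 60, 47, 38]
  [37, 37, ∞, 37, 37, 37]
  [-∞, -∞, -∞, ∞, 47, -∞]
  [3, 3, 3, 3, ∞, 31]
  [42, 42, 42, 88, 47, ∞]
D(5):
  [∞, 37, 78, 37, 37, 37]
  [62, ∞, 72, 60, 47, 38]
  [37, 37, ∞, 37, 37, 37]
  [3, 3, 3, ∞, 47, 31]
  [3, 3, 3, 3, ∞, 31]
  [42, 42, 42, 88, 47, ∞]
D(6):
  [∞, 37, 78, 37, 37, 37]
  [62, ∞, 72, 60, 47, 38]
  [37, 37, ∞, 37, 37, 37]
  [31, 31, 31, ∞, 47, 31]
  [31, 31, 31, 31, ∞, 31]
  [42, 42, 42, 88, 47, ∞]
Answer: T* = [[∞, 37, 78, 37, 37, 37], [62, ∞, 72, 60, 47, 38], [37, 37, ∞, 37, 37, 37], [31, 31, 31, ∞, 47, 31], [31, 31, 31, 31, ∞, 31], [42, 42, 42, 88, 47, ∞]]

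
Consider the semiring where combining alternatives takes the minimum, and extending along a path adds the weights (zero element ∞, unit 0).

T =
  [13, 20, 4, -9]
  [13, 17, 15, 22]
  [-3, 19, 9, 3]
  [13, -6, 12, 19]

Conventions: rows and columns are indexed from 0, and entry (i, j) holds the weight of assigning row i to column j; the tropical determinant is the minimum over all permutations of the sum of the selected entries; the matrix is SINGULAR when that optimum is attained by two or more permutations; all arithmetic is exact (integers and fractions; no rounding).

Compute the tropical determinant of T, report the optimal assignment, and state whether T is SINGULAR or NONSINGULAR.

σ = (0, 1, 2, 3): 13 + 17 + 9 + 19 = 58
σ = (0, 1, 3, 2): 13 + 17 + 3 + 12 = 45
σ = (0, 2, 1, 3): 13 + 15 + 19 + 19 = 66
σ = (0, 2, 3, 1): 13 + 15 + 3 + (-6) = 25
σ = (0, 3, 1, 2): 13 + 22 + 19 + 12 = 66
σ = (0, 3, 2, 1): 13 + 22 + 9 + (-6) = 38
σ = (1, 0, 2, 3): 20 + 13 + 9 + 19 = 61
σ = (1, 0, 3, 2): 20 + 13 + 3 + 12 = 48
σ = (1, 2, 0, 3): 20 + 15 + (-3) + 19 = 51
σ = (1, 2, 3, 0): 20 + 15 + 3 + 13 = 51
σ = (1, 3, 0, 2): 20 + 22 + (-3) + 12 = 51
σ = (1, 3, 2, 0): 20 + 22 + 9 + 13 = 64
σ = (2, 0, 1, 3): 4 + 13 + 19 + 19 = 55
σ = (2, 0, 3, 1): 4 + 13 + 3 + (-6) = 14
σ = (2, 1, 0, 3): 4 + 17 + (-3) + 19 = 37
σ = (2, 1, 3, 0): 4 + 17 + 3 + 13 = 37
σ = (2, 3, 0, 1): 4 + 22 + (-3) + (-6) = 17
σ = (2, 3, 1, 0): 4 + 22 + 19 + 13 = 58
σ = (3, 0, 1, 2): (-9) + 13 + 19 + 12 = 35
σ = (3, 0, 2, 1): (-9) + 13 + 9 + (-6) = 7
σ = (3, 1, 0, 2): (-9) + 17 + (-3) + 12 = 17
σ = (3, 1, 2, 0): (-9) + 17 + 9 + 13 = 30
σ = (3, 2, 0, 1): (-9) + 15 + (-3) + (-6) = -3
σ = (3, 2, 1, 0): (-9) + 15 + 19 + 13 = 38
Optimal value attained by: σ = (3, 2, 0, 1).
Answer: det⊕(T) = -3; verdict: NONSINGULAR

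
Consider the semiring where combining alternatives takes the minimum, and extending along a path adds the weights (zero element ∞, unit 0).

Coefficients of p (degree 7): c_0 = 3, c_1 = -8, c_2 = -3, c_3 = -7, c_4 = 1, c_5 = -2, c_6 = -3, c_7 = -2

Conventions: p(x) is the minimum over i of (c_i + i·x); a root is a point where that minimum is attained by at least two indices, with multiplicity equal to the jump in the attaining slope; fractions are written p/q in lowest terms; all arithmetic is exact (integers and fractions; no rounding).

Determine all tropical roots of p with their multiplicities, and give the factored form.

hull edge (i=0, c=3) to (i=1, c=-8): slope -11, span 1
hull edge (i=1, c=-8) to (i=3, c=-7): slope 1/2, span 2
hull edge (i=3, c=-7) to (i=7, c=-2): slope 5/4, span 4
Factored form: p(x) = -2 ⊗ (x ⊕ (-5/4)) ⊗ (x ⊕ (-5/4)) ⊗ (x ⊕ (-5/4)) ⊗ (x ⊕ (-5/4)) ⊗ (x ⊕ (-1/2)) ⊗ (x ⊕ (-1/2)) ⊗ (x ⊕ 11)
Answer: roots = -5/4 (mult 4), -1/2 (mult 2), 11 (mult 1)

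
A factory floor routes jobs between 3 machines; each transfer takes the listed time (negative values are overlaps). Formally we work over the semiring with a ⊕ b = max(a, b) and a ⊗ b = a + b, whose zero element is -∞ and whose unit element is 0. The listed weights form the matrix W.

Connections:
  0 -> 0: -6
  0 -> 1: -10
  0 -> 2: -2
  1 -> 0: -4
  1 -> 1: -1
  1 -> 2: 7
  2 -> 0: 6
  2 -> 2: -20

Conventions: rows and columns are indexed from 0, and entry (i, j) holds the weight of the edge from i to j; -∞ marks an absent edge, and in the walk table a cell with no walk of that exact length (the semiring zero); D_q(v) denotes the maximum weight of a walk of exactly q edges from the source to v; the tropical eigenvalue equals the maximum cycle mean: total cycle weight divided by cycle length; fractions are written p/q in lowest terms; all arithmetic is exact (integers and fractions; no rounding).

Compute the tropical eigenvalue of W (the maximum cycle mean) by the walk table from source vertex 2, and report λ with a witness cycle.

q=0: [-∞, -∞, 0]
q=1: [6, -∞, -20]
q=2: [0, -4, 4]
q=3: [10, -5, 3]
Optimal cycle mean attained by: cycle 0->2->0, total (-2) + 6, length 2.
Answer: λ = 2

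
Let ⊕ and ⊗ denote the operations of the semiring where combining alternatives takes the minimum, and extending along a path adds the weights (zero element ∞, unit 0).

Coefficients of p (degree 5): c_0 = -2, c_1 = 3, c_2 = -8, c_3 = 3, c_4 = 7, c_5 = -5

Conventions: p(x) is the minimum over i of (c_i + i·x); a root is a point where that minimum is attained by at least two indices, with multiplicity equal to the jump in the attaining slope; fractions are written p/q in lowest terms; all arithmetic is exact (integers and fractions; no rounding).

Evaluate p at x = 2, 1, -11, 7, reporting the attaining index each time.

p(2) = min(-2+0·2=-2, 3+1·2=5, -8+2·2=-4, 3+3·2=9, 7+4·2=15, -5+5·2=5) = -4 (attained by i=2)
p(1) = min(-2+0·1=-2, 3+1·1=4, -8+2·1=-6, 3+3·1=6, 7+4·1=11, -5+5·1=0) = -6 (attained by i=2)
p(-11) = min(-2+0·(-11)=-2, 3+1·(-11)=-8, -8+2·(-11)=-30, 3+3·(-11)=-30, 7+4·(-11)=-37, -5+5·(-11)=-60) = -60 (attained by i=5)
p(7) = min(-2+0·7=-2, 3+1·7=10, -8+2·7=6, 3+3·7=24, 7+4·7=35, -5+5·7=30) = -2 (attained by i=0)
Answer: p(2) = -4; p(1) = -6; p(-11) = -60; p(7) = -2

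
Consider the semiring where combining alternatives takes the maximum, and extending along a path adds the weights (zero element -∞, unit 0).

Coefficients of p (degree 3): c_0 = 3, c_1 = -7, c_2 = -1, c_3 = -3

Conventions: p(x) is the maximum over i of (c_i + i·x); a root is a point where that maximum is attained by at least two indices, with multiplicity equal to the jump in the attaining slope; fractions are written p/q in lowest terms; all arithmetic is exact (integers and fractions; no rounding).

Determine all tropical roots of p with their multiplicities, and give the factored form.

hull edge (i=0, c=3) to (i=3, c=-3): slope -2, span 3
Factored form: p(x) = -3 ⊗ (x ⊕ 2) ⊗ (x ⊕ 2) ⊗ (x ⊕ 2)
Answer: roots = 2 (mult 3)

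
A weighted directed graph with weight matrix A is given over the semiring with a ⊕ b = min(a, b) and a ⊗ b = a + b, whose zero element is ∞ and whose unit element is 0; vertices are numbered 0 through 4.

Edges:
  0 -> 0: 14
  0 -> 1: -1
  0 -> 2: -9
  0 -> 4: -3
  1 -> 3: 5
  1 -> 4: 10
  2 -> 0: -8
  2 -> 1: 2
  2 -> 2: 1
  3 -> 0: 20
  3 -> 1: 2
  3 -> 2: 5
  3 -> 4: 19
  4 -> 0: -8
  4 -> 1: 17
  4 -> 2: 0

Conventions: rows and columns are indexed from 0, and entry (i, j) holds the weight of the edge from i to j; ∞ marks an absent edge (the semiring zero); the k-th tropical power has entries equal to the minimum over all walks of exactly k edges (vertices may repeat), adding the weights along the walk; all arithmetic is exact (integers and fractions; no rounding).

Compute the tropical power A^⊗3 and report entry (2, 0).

A^⊗2:
  [-17, -7, -8, 4, 9]
  [2, 7, 10, ∞, 24]
  [-7, -9, -17, 7, -11]
  [-3, 7, 6, 7, 12]
  [-8, -9, -17, 22, -11]
A^⊗3:
  [-16, -18, -26, -2, -20]
  [2, 1, -7, 12, -1]
  [-25, -15, -16, -4, -10]
  [-2, -4, -12, 12, -6]
  [-25, -15, -17, -4, -11]
Key observation: the optimum is the walk 2->0->2->0, with weight (-8) + (-9) + (-8) = -25.
Optimal value attained by: walk 2->0->2->0.
Answer: (A^⊗3)[2][0] = -25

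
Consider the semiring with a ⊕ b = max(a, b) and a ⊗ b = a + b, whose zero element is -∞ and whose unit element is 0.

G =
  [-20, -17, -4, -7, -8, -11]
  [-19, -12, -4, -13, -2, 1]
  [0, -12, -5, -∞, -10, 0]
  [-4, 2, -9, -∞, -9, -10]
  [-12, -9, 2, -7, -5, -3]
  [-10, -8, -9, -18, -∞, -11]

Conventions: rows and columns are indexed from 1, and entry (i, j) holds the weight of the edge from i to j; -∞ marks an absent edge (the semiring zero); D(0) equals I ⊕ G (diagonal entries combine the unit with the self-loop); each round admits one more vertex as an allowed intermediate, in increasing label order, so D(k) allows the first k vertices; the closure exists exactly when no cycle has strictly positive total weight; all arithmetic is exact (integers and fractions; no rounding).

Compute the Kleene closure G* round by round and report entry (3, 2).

D(0):
  [0, -17, -4, -7, -8, -11]
  [-19, 0, -4, -13, -2, 1]
  [0, -12, 0, -∞, -10, 0]
  [-4, 2, -9, 0, -9, -10]
  [-12, -9, 2, -7, 0, -3]
  [-10, -8, -9, -18, -∞, 0]
D(1):
  [0, -17, -4, -7, -8, -11]
  [-19, 0, -4, -13, -2, 1]
  [0, -12, 0, -7, -8, 0]
  [-4, 2, -8, 0, -9, -10]
  [-12, -9, 2, -7, 0, -3]
  [-10, -8, -9, -17, -18, 0]
D(2):
  [0, -17, -4, -7, -8, -11]
  [-19, 0, -4, -13, -2, 1]
  [0, -12, 0, -7, -8, 0]
  [-4, 2, -2, 0, 0, 3]
  [-12, -9, 2, -7, 0, -3]
  [-10, -8, -9, -17, -10, 0]
D(3):
  [0, -16, -4, -7, -8, -4]
  [-4, 0, -4, -11, -2, 1]
  [0, -12, 0, -7, -8, 0]
  [-2, 2, -2, 0, 0, 3]
  [2, -9, 2, -5, 0, 2]
  [-9, -8, -9, -16, -10, 0]
D(4):
  [0, -5, -4, -7, -7, -4]
  [-4, 0, -4, -11, -2, 1]
  [0, -5, 0, -7, -7, 0]
  [-2, 2, -2, 0, 0, 3]
  [2, -3, 2, -5, 0, 2]
  [-9, -8, -9, -16, -10, 0]
D(5):
  [0, -5, -4, -7, -7, -4]
  [0, 0, 0, -7, -2, 1]
  [0, -5, 0, -7, -7, 0]
  [2, 2, 2, 0, 0, 3]
  [2, -3, 2, -5, 0, 2]
  [-8, -8, -8, -15, -10, 0]
D(6):
  [0, -5, -4, -7, -7, -4]
  [0, 0, 0, -7, -2, 1]
  [0, -5, 0, -7, -7, 0]
  [2, 2, 2, 0, 0, 3]
  [2, -3, 2, -5, 0, 2]
  [-8, -8, -8, -15, -10, 0]
Answer: G*[3][2] = -5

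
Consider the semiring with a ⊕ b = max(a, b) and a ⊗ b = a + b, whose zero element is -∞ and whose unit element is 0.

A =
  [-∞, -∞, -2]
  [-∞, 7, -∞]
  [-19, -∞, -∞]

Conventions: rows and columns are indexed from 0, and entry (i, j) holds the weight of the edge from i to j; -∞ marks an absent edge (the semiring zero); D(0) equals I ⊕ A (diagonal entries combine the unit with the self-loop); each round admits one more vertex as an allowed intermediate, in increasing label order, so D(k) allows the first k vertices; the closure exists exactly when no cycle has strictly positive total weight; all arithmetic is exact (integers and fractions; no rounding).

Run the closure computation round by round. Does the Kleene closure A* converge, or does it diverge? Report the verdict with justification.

Detection: at round 0, diagonal entry (1, 1) turns strictly positive.
Key observation: the cycle 1->1 has total weight 7, which is strictly positive.
Answer: DIVERGES — positive cycle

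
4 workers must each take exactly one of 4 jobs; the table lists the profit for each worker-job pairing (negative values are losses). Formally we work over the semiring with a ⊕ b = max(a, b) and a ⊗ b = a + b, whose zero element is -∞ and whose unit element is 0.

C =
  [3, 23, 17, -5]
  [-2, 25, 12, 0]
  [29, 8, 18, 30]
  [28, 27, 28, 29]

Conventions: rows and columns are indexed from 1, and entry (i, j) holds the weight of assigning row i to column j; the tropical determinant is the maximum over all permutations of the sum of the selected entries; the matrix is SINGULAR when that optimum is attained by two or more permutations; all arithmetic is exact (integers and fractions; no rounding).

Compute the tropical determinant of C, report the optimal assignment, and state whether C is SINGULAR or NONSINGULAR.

σ = (1, 2, 3, 4): 3 + 25 + 18 + 29 = 75
σ = (1, 2, 4, 3): 3 + 25 + 30 + 28 = 86
σ = (1, 3, 2, 4): 3 + 12 + 8 + 29 = 52
σ = (1, 3, 4, 2): 3 + 12 + 30 + 27 = 72
σ = (1, 4, 2, 3): 3 + 0 + 8 + 28 = 39
σ = (1, 4, 3, 2): 3 + 0 + 18 + 27 = 48
σ = (2, 1, 3, 4): 23 + (-2) + 18 + 29 = 68
σ = (2, 1, 4, 3): 23 + (-2) + 30 + 28 = 79
σ = (2, 3, 1, 4): 23 + 12 + 29 + 29 = 93
σ = (2, 3, 4, 1): 23 + 12 + 30 + 28 = 93
σ = (2, 4, 1, 3): 23 + 0 + 29 + 28 = 80
σ = (2, 4, 3, 1): 23 + 0 + 18 + 28 = 69
σ = (3, 1, 2, 4): 17 + (-2) + 8 + 29 = 52
σ = (3, 1, 4, 2): 17 + (-2) + 30 + 27 = 72
σ = (3, 2, 1, 4): 17 + 25 + 29 + 29 = 100
σ = (3, 2, 4, 1): 17 + 25 + 30 + 28 = 100
σ = (3, 4, 1, 2): 17 + 0 + 29 + 27 = 73
σ = (3, 4, 2, 1): 17 + 0 + 8 + 28 = 53
σ = (4, 1, 2, 3): (-5) + (-2) + 8 + 28 = 29
σ = (4, 1, 3, 2): (-5) + (-2) + 18 + 27 = 38
σ = (4, 2, 1, 3): (-5) + 25 + 29 + 28 = 77
σ = (4, 2, 3, 1): (-5) + 25 + 18 + 28 = 66
σ = (4, 3, 1, 2): (-5) + 12 + 29 + 27 = 63
σ = (4, 3, 2, 1): (-5) + 12 + 8 + 28 = 43
Optimal value attained by: σ = (3, 2, 1, 4).
Answer: det⊕(C) = 100; verdict: SINGULAR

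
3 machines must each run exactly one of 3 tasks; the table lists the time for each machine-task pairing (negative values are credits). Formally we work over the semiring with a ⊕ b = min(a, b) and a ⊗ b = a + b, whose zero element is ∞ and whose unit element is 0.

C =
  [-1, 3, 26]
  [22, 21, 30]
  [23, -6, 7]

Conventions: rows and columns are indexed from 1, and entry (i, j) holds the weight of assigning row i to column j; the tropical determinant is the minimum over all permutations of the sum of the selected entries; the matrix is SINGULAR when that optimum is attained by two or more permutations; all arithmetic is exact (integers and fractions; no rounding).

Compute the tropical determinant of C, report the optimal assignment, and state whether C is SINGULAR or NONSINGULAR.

σ = (1, 2, 3): (-1) + 21 + 7 = 27
σ = (1, 3, 2): (-1) + 30 + (-6) = 23
σ = (2, 1, 3): 3 + 22 + 7 = 32
σ = (2, 3, 1): 3 + 30 + 23 = 56
σ = (3, 1, 2): 26 + 22 + (-6) = 42
σ = (3, 2, 1): 26 + 21 + 23 = 70
Optimal value attained by: σ = (1, 3, 2).
Answer: det⊕(C) = 23; verdict: NONSINGULAR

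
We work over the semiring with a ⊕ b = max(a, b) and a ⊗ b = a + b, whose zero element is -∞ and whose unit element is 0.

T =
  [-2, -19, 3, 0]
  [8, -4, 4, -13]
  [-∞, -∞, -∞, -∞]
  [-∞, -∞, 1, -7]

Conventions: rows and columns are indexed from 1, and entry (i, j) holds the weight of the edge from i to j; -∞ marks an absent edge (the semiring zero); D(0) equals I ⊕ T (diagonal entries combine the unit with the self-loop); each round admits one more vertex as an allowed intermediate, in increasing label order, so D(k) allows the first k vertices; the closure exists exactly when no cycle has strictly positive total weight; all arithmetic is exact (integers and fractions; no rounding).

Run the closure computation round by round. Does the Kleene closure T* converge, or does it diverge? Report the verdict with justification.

D(0):
  [0, -19, 3, 0]
  [8, 0, 4, -13]
  [-∞, -∞, 0, -∞]
  [-∞, -∞, 1, 0]
D(1):
  [0, -19, 3, 0]
  [8, 0, 11, 8]
  [-∞, -∞, 0, -∞]
  [-∞, -∞, 1, 0]
D(2):
  [0, -19, 3, 0]
  [8, 0, 11, 8]
  [-∞, -∞, 0, -∞]
  [-∞, -∞, 1, 0]
D(3):
  [0, -19, 3, 0]
  [8, 0, 11, 8]
  [-∞, -∞, 0, -∞]
  [-∞, -∞, 1, 0]
D(4):
  [0, -19, 3, 0]
  [8, 0, 11, 8]
  [-∞, -∞, 0, -∞]
  [-∞, -∞, 1, 0]
Key observation: every diagonal entry stays at the unit through all rounds, so no improving cycle exists.
Answer: CONVERGES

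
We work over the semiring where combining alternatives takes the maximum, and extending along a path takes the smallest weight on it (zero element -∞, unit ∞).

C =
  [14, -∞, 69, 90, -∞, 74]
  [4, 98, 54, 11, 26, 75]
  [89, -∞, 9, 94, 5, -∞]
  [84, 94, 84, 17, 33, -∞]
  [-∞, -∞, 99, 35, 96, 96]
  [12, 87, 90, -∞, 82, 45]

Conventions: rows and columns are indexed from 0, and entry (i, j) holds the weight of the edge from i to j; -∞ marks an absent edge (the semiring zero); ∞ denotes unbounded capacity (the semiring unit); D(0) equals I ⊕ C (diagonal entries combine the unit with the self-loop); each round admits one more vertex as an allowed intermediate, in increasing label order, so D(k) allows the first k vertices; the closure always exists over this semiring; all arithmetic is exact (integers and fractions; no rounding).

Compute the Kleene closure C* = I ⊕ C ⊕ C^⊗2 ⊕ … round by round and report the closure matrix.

D(0):
  [∞, -∞, 69, 90, -∞, 74]
  [4, ∞, 54, 11, 26, 75]
  [89, -∞, ∞, 94, 5, -∞]
  [84, 94, 84, ∞, 33, -∞]
  [-∞, -∞, 99, 35, ∞, 96]
  [12, 87, 90, -∞, 82, ∞]
D(1):
  [∞, -∞, 69, 90, -∞, 74]
  [4, ∞, 54, 11, 26, 75]
  [89, -∞, ∞, 94, 5, 74]
  [84, 94, 84, ∞, 33, 74]
  [-∞, -∞, 99, 35, ∞, 96]
  [12, 87, 90, 12, 82, ∞]
D(2):
  [∞, -∞, 69, 90, -∞, 74]
  [4, ∞, 54, 11, 26, 75]
  [89, -∞, ∞, 94, 5, 74]
  [84, 94, 84, ∞, 33, 75]
  [-∞, -∞, 99, 35, ∞, 96]
  [12, 87, 90, 12, 82, ∞]
D(3):
  [∞, -∞, 69, 90, 5, 74]
  [54, ∞, 54, 54, 26, 75]
  [89, -∞, ∞, 94, 5, 74]
  [84, 94, 84, ∞, 33, 75]
  [89, -∞, 99, 94, ∞, 96]
  [89, 87, 90, 90, 82, ∞]
D(4):
  [∞, 90, 84, 90, 33, 75]
  [54, ∞, 54, 54, 33, 75]
  [89, 94, ∞, 94, 33, 75]
  [84, 94, 84, ∞, 33, 75]
  [89, 94, 99, 94, ∞, 96]
  [89, 90, 90, 90, 82, ∞]
D(5):
  [∞, 90, 84, 90, 33, 75]
  [54, ∞, 54, 54, 33, 75]
  [89, 94, ∞, 94, 33, 75]
  [84, 94, 84, ∞, 33, 75]
  [89, 94, 99, 94, ∞, 96]
  [89, 90, 90, 90, 82, ∞]
D(6):
  [∞, 90, 84, 90, 75, 75]
  [75, ∞, 75, 75, 75, 75]
  [89, 94, ∞, 94, 75, 75]
  [84, 94, 84, ∞, 75, 75]
  [89, 94, 99, 94, ∞, 96]
  [89, 90, 90, 90, 82, ∞]
Answer: C* = [[∞, 90, 84, 90, 75, 75], [75, ∞, 75, 75, 75, 75], [89, 94, ∞, 94, 75, 75], [84, 94, 84, ∞, 75, 75], [89, 94, 99, 94, ∞, 96], [89, 90, 90, 90, 82, ∞]]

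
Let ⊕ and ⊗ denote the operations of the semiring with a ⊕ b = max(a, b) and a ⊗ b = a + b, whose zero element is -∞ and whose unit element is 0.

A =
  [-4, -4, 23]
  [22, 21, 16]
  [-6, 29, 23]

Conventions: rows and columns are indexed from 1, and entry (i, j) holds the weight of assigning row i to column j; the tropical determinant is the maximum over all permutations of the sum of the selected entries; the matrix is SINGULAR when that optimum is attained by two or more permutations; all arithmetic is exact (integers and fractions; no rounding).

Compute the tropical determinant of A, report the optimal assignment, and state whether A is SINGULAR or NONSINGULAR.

σ = (1, 2, 3): (-4) + 21 + 23 = 40
σ = (1, 3, 2): (-4) + 16 + 29 = 41
σ = (2, 1, 3): (-4) + 22 + 23 = 41
σ = (2, 3, 1): (-4) + 16 + (-6) = 6
σ = (3, 1, 2): 23 + 22 + 29 = 74
σ = (3, 2, 1): 23 + 21 + (-6) = 38
Optimal value attained by: σ = (3, 1, 2).
Answer: det⊕(A) = 74; verdict: NONSINGULAR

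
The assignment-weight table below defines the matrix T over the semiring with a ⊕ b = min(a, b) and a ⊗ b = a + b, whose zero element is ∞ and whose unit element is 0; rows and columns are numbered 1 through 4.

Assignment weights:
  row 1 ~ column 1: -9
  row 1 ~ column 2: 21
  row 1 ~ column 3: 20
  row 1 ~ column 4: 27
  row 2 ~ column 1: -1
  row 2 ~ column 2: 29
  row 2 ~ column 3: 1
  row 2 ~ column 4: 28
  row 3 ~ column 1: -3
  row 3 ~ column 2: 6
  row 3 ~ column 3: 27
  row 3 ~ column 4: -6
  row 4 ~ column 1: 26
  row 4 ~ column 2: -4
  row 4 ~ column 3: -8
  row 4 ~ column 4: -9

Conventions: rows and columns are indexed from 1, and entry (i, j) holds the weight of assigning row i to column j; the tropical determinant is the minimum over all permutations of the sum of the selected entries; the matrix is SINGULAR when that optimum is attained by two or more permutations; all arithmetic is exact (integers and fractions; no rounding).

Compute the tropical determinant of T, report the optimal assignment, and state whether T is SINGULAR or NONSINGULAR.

σ = (1, 2, 3, 4): (-9) + 29 + 27 + (-9) = 38
σ = (1, 2, 4, 3): (-9) + 29 + (-6) + (-8) = 6
σ = (1, 3, 2, 4): (-9) + 1 + 6 + (-9) = -11
σ = (1, 3, 4, 2): (-9) + 1 + (-6) + (-4) = -18
σ = (1, 4, 2, 3): (-9) + 28 + 6 + (-8) = 17
σ = (1, 4, 3, 2): (-9) + 28 + 27 + (-4) = 42
σ = (2, 1, 3, 4): 21 + (-1) + 27 + (-9) = 38
σ = (2, 1, 4, 3): 21 + (-1) + (-6) + (-8) = 6
σ = (2, 3, 1, 4): 21 + 1 + (-3) + (-9) = 10
σ = (2, 3, 4, 1): 21 + 1 + (-6) + 26 = 42
σ = (2, 4, 1, 3): 21 + 28 + (-3) + (-8) = 38
σ = (2, 4, 3, 1): 21 + 28 + 27 + 26 = 102
σ = (3, 1, 2, 4): 20 + (-1) + 6 + (-9) = 16
σ = (3, 1, 4, 2): 20 + (-1) + (-6) + (-4) = 9
σ = (3, 2, 1, 4): 20 + 29 + (-3) + (-9) = 37
σ = (3, 2, 4, 1): 20 + 29 + (-6) + 26 = 69
σ = (3, 4, 1, 2): 20 + 28 + (-3) + (-4) = 41
σ = (3, 4, 2, 1): 20 + 28 + 6 + 26 = 80
σ = (4, 1, 2, 3): 27 + (-1) + 6 + (-8) = 24
σ = (4, 1, 3, 2): 27 + (-1) + 27 + (-4) = 49
σ = (4, 2, 1, 3): 27 + 29 + (-3) + (-8) = 45
σ = (4, 2, 3, 1): 27 + 29 + 27 + 26 = 109
σ = (4, 3, 1, 2): 27 + 1 + (-3) + (-4) = 21
σ = (4, 3, 2, 1): 27 + 1 + 6 + 26 = 60
Optimal value attained by: σ = (1, 3, 4, 2).
Answer: det⊕(T) = -18; verdict: NONSINGULAR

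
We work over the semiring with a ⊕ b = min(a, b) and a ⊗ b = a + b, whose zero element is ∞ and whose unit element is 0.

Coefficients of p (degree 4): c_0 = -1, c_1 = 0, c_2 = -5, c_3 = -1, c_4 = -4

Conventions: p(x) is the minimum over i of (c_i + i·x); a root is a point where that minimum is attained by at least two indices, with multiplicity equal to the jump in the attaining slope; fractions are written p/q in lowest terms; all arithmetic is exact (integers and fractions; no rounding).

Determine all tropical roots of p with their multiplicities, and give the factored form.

hull edge (i=0, c=-1) to (i=2, c=-5): slope -2, span 2
hull edge (i=2, c=-5) to (i=4, c=-4): slope 1/2, span 2
Factored form: p(x) = -4 ⊗ (x ⊕ (-1/2)) ⊗ (x ⊕ (-1/2)) ⊗ (x ⊕ 2) ⊗ (x ⊕ 2)
Answer: roots = -1/2 (mult 2), 2 (mult 2)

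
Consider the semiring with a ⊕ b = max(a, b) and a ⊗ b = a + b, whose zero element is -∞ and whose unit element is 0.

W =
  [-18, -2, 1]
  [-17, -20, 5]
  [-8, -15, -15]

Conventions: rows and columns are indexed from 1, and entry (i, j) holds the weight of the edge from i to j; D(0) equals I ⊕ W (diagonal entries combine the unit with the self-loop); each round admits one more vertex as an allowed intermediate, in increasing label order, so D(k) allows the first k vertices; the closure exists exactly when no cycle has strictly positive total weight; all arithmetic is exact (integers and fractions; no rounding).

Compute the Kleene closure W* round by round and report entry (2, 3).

D(0):
  [0, -2, 1]
  [-17, 0, 5]
  [-8, -15, 0]
D(1):
  [0, -2, 1]
  [-17, 0, 5]
  [-8, -10, 0]
D(2):
  [0, -2, 3]
  [-17, 0, 5]
  [-8, -10, 0]
D(3):
  [0, -2, 3]
  [-3, 0, 5]
  [-8, -10, 0]
Answer: W*[2][3] = 5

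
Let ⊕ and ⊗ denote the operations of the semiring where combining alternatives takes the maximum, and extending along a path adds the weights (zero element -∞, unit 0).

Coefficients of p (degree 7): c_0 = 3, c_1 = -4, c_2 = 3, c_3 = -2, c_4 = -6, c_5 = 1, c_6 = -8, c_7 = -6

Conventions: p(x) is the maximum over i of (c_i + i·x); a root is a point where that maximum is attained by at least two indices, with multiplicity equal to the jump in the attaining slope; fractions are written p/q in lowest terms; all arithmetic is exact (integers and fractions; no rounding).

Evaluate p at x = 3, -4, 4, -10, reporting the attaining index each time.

p(3) = max(3+0·3=3, -4+1·3=-1, 3+2·3=9, -2+3·3=7, -6+4·3=6, 1+5·3=16, -8+6·3=10, -6+7·3=15) = 16 (attained by i=5)
p(-4) = max(3+0·(-4)=3, -4+1·(-4)=-8, 3+2·(-4)=-5, -2+3·(-4)=-14, -6+4·(-4)=-22, 1+5·(-4)=-19, -8+6·(-4)=-32, -6+7·(-4)=-34) = 3 (attained by i=0)
p(4) = max(3+0·4=3, -4+1·4=0, 3+2·4=11, -2+3·4=10, -6+4·4=10, 1+5·4=21, -8+6·4=16, -6+7·4=22) = 22 (attained by i=7)
p(-10) = max(3+0·(-10)=3, -4+1·(-10)=-14, 3+2·(-10)=-17, -2+3·(-10)=-32, -6+4·(-10)=-46, 1+5·(-10)=-49, -8+6·(-10)=-68, -6+7·(-10)=-76) = 3 (attained by i=0)
Answer: p(3) = 16; p(-4) = 3; p(4) = 22; p(-10) = 3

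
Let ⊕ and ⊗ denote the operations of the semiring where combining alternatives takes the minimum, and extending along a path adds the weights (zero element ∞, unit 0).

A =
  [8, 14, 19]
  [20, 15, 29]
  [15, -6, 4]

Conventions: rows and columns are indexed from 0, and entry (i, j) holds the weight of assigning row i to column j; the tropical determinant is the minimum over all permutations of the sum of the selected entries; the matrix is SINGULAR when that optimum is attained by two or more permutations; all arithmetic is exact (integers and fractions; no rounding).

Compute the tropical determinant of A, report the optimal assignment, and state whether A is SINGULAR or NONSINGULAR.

σ = (0, 1, 2): 8 + 15 + 4 = 27
σ = (0, 2, 1): 8 + 29 + (-6) = 31
σ = (1, 0, 2): 14 + 20 + 4 = 38
σ = (1, 2, 0): 14 + 29 + 15 = 58
σ = (2, 0, 1): 19 + 20 + (-6) = 33
σ = (2, 1, 0): 19 + 15 + 15 = 49
Optimal value attained by: σ = (0, 1, 2).
Answer: det⊕(A) = 27; verdict: NONSINGULAR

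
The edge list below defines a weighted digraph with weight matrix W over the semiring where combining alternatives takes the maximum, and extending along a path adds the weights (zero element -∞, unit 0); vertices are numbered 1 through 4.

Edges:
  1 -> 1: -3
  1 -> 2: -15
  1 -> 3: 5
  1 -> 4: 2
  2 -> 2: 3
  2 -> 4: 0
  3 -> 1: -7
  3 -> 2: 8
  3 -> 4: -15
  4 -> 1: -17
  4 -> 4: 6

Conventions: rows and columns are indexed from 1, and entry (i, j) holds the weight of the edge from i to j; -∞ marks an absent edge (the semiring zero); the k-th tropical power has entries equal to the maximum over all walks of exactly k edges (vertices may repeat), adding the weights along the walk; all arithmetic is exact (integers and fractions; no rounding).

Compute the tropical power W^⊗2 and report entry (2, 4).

W^⊗2:
  [-2, 13, 2, 8]
  [-17, 6, -∞, 6]
  [-10, 11, -2, 8]
  [-11, -32, -12, 12]
Key observation: the optimum is the walk 2->4->4, with weight 0 + 6 = 6.
Optimal value attained by: walk 2->4->4.
Answer: (W^⊗2)[2][4] = 6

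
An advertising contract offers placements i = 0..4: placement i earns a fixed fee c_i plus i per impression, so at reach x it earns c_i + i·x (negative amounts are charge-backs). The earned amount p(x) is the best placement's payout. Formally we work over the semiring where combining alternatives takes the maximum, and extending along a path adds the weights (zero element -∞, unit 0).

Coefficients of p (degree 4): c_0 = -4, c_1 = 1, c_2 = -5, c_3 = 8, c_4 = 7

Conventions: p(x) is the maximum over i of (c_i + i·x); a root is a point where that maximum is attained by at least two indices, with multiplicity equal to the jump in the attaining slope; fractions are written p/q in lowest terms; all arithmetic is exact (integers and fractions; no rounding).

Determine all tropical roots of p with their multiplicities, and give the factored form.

hull edge (i=0, c=-4) to (i=1, c=1): slope 5, span 1
hull edge (i=1, c=1) to (i=3, c=8): slope 7/2, span 2
hull edge (i=3, c=8) to (i=4, c=7): slope -1, span 1
Factored form: p(x) = 7 ⊗ (x ⊕ (-5)) ⊗ (x ⊕ (-7/2)) ⊗ (x ⊕ (-7/2)) ⊗ (x ⊕ 1)
Answer: roots = -5 (mult 1), -7/2 (mult 2), 1 (mult 1)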